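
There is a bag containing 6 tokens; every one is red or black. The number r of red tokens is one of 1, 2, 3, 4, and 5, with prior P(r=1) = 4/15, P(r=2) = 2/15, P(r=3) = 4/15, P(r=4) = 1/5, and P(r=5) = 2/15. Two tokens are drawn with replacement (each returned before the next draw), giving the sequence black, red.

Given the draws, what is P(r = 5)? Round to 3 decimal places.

Compute the likelihood of the observed sequence for each case: P(data | r = 1) = (5/6)(1/6) = 5/36; P(data | r = 2) = (4/6)(2/6) = 2/9; P(data | r = 3) = (3/6)(3/6) = 1/4; P(data | r = 4) = (2/6)(4/6) = 2/9; P(data | r = 5) = (1/6)(5/6) = 5/36.
The prior-weighted likelihoods are 4/15 · 5/36 = 1/27, 2/15 · 2/9 = 4/135, 4/15 · 1/4 = 1/15, 1/5 · 2/9 = 2/45, 2/15 · 5/36 = 1/54; with total 53/270.
So P(r = 5 | data) = (1/54) / (53/270) = 5/53.

0.094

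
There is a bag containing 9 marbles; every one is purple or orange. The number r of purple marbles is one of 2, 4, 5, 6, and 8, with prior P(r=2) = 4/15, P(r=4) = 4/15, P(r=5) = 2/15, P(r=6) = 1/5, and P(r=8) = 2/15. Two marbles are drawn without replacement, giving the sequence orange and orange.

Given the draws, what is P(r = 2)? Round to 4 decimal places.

0.5793

The likelihood of the observed sequence under each hypothesis: P(data | r = 2) = (7/9)(6/8) = 7/12; P(data | r = 4) = (5/9)(4/8) = 5/18; P(data | r = 5) = (4/9)(3/8) = 1/6; P(data | r = 6) = (3/9)(2/8) = 1/12; P(data | r = 8) = (1/9)(0/8) = 0.
Weighting by the prior gives 4/15 · 7/12 = 7/45, 4/15 · 5/18 = 2/27, 2/15 · 1/6 = 1/45, 1/5 · 1/12 = 1/60, 2/15 · 0 = 0; these sum to 29/108.
By Bayes' rule, P(r = 2 | data) = (7/45) / (29/108) = 84/145.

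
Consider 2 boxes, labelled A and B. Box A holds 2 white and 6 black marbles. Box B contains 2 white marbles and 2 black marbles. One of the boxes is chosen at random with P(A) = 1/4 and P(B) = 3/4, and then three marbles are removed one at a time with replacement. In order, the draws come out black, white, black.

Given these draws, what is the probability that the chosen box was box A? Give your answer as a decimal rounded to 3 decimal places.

The likelihood of the observed sequence under each hypothesis: P(data | box A) = (6/8)(2/8)(6/8) = 9/64; P(data | box B) = (2/4)(2/4)(2/4) = 1/8.
Multiplying each by its prior: 1/4 · 9/64 = 9/256, 3/4 · 1/8 = 3/32; these sum to 33/256.
Therefore the posterior P(box A | data) = (9/256) / (33/256) = 3/11.

0.273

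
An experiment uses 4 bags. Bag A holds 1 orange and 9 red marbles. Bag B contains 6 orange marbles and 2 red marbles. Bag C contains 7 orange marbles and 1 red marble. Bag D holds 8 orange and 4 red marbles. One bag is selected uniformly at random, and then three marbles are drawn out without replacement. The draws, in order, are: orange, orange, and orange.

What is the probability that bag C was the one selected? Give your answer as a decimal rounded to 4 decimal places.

Under each hypothesis, the probability of the observed sequence is: P(data | bag A) = (1/10)(0/9) = 0; P(data | bag B) = (6/8)(5/7)(4/6) = 0.35714; P(data | bag C) = (7/8)(6/7)(5/6) = 0.625; P(data | bag D) = (8/12)(7/11)(6/10) = 0.25455.
Multiplying each by its prior: 1/4 · 0 = 0, 1/4 · 0.35714 = 0.089286, 1/4 · 0.625 = 0.15625, 1/4 · 0.25455 = 0.063636; summing to 0.30917.
By Bayes' rule, P(bag C | data) = (0.15625) / (0.30917) = 0.50538.

0.5054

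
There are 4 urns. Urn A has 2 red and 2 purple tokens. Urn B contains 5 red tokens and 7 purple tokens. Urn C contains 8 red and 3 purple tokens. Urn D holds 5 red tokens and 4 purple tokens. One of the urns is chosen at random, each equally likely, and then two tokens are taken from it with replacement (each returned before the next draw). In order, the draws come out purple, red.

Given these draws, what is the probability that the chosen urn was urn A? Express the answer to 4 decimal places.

0.2664

Under each hypothesis, the probability of the observed sequence is: P(data | urn A) = (2/4)(2/4) = 0.25; P(data | urn B) = (7/12)(5/12) = 0.24306; P(data | urn C) = (3/11)(8/11) = 0.19835; P(data | urn D) = (4/9)(5/9) = 0.24691.
The prior-weighted likelihoods are 1/4 · 0.25 = 0.0625, 1/4 · 0.24306 = 0.060764, 1/4 · 0.19835 = 0.049587, 1/4 · 0.24691 = 0.061728; these sum to 0.23458.
Therefore the posterior P(urn A | data) = (0.0625) / (0.23458) = 0.26643.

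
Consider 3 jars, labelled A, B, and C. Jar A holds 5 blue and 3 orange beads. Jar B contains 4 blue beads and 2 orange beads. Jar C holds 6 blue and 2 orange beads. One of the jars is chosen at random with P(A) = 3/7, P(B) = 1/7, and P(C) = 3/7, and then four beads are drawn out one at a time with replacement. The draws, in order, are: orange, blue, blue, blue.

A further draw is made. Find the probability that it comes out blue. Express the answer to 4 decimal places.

Compute the likelihood of the observed sequence for each case: P(data | jar A) = (3/8)(5/8)(5/8)(5/8) = 0.091553; P(data | jar B) = (2/6)(4/6)(4/6)(4/6) = 0.098765; P(data | jar C) = (2/8)(6/8)(6/8)(6/8) = 0.10547.
Multiplying each by its prior: 3/7 · 0.091553 = 0.039237, 1/7 · 0.098765 = 0.014109, 3/7 · 0.10547 = 0.045201; these sum to 0.098547.
Dividing through by the total gives posterior P(jar A | data) = 0.39815, P(jar B | data) = 0.14317, P(jar C | data) = 0.45867.
Averaging over the posterior, P(blue next | data) = (5/8)(0.39815) + (2/3)(0.14317) + (3/4)(0.45867) = 0.6883.

0.6883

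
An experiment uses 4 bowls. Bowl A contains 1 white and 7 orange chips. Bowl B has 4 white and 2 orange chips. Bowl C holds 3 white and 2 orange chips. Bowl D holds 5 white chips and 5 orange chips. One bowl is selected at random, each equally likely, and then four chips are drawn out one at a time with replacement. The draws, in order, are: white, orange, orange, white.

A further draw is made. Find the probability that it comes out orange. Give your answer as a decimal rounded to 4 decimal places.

0.4476

For each hypothesis, P(data | H) works out to: P(data | bowl A) = (1/8)(7/8)(7/8)(1/8) = 0.011963; P(data | bowl B) = (4/6)(2/6)(2/6)(4/6) = 0.049383; P(data | bowl C) = (3/5)(2/5)(2/5)(3/5) = 0.0576; P(data | bowl D) = (5/10)(5/10)(5/10)(5/10) = 0.0625.
The prior-weighted likelihoods are 1/4 · 0.011963 = 0.0029907, 1/4 · 0.049383 = 0.012346, 1/4 · 0.0576 = 0.0144, 1/4 · 0.0625 = 0.015625; these sum to 0.045361.
Normalising, the posterior is P(bowl A | data) = 0.065931, P(bowl B | data) = 0.27216, P(bowl C | data) = 0.31745, P(bowl D | data) = 0.34446.
Averaging over the posterior, P(orange next | data) = (7/8)(0.065931) + (1/3)(0.27216) + (2/5)(0.31745) + (1/2)(0.34446) = 0.44762.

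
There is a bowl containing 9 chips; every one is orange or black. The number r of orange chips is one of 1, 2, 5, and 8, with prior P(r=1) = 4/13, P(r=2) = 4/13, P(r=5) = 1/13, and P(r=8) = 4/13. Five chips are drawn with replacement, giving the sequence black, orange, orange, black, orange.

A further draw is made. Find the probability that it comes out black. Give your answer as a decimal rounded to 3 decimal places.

0.437

Compute the likelihood of the observed sequence for each case: P(data | r = 1) = (8/9)(1/9)(1/9)(8/9)(1/9) = 0.0010838; P(data | r = 2) = (7/9)(2/9)(2/9)(7/9)(2/9) = 0.0066386; P(data | r = 5) = (4/9)(5/9)(5/9)(4/9)(5/9) = 0.03387; P(data | r = 8) = (1/9)(8/9)(8/9)(1/9)(8/9) = 0.0086708.
The prior-weighted likelihoods are 4/13 · 0.0010838 = 0.00033349, 4/13 · 0.0066386 = 0.0020426, 1/13 · 0.03387 = 0.0026054, 4/13 · 0.0086708 = 0.0026679; with total 0.0076494.
Normalising, the posterior is P(r = 1 | data) = 0.043597, P(r = 2 | data) = 0.26703, P(r = 5 | data) = 0.3406, P(r = 8 | data) = 0.34877.
So P(black next | data) = Σ P(black next | H) P(H | data) = (8/9)(0.043597) + (7/9)(0.26703) + (4/9)(0.3406) + (1/9)(0.34877) = 0.43657.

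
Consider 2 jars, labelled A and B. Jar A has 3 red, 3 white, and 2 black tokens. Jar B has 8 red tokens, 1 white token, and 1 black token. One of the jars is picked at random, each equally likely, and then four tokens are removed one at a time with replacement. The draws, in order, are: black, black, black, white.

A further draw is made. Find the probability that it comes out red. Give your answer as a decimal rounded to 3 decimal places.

Under each hypothesis, the probability of the observed sequence is: P(data | jar A) = (2/8)(2/8)(2/8)(3/8) = 0.0058594; P(data | jar B) = (1/10)(1/10)(1/10)(1/10) = 0.0001.
The prior-weighted likelihoods are 1/2 · 0.0058594 = 0.0029297, 1/2 · 0.0001 = 5e-05; summing to 0.0029797.
The posterior is then P(jar A | data) = 0.98322, P(jar B | data) = 0.01678.
The predictive probability is P(red next | data) = (3/8)(0.98322) + (4/5)(0.01678) = 0.38213.

0.382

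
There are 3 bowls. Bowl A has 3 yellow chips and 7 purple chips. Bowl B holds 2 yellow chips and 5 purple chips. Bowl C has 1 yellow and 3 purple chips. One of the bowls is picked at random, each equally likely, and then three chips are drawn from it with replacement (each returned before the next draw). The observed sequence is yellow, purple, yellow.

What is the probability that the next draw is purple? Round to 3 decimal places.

0.719

Under each hypothesis, the probability of the observed sequence is: P(data | bowl A) = (3/10)(7/10)(3/10) = 0.063; P(data | bowl B) = (2/7)(5/7)(2/7) = 0.058309; P(data | bowl C) = (1/4)(3/4)(1/4) = 0.046875.
The prior-weighted likelihoods are 1/3 · 0.063 = 0.021, 1/3 · 0.058309 = 0.019436, 1/3 · 0.046875 = 0.015625; these sum to 0.056061.
Normalising, the posterior is P(bowl A | data) = 0.37459, P(bowl B | data) = 0.3467, P(bowl C | data) = 0.27871.
Averaging over the posterior, P(purple next | data) = (7/10)(0.37459) + (5/7)(0.3467) + (3/4)(0.27871) = 0.71889.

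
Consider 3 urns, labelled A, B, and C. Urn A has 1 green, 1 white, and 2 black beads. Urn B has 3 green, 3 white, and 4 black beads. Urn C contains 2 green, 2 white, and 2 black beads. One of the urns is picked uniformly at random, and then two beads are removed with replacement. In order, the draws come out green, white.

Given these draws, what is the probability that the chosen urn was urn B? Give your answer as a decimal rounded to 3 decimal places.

0.341

The likelihood of the observed sequence under each hypothesis: P(data | urn A) = (1/4)(1/4) = 0.0625; P(data | urn B) = (3/10)(3/10) = 0.09; P(data | urn C) = (2/6)(2/6) = 0.11111.
Weighting by the prior gives 1/3 · 0.0625 = 0.020833, 1/3 · 0.09 = 0.03, 1/3 · 0.11111 = 0.037037; with total 0.08787.
So P(urn B | data) = (0.03) / (0.08787) = 0.34141.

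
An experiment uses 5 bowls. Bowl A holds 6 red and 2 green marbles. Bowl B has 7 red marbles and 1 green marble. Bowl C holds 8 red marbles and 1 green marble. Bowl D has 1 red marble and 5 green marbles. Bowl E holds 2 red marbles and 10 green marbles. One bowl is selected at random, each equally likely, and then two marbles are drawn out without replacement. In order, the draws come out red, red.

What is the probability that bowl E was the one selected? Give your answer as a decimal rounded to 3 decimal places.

Compute the likelihood of the observed sequence for each case: P(data | bowl A) = (6/8)(5/7) = 0.53571; P(data | bowl B) = (7/8)(6/7) = 0.75; P(data | bowl C) = (8/9)(7/8) = 0.77778; P(data | bowl D) = (1/6)(0/5) = 0; P(data | bowl E) = (2/12)(1/11) = 0.015152.
The prior-weighted likelihoods are 1/5 · 0.53571 = 0.10714, 1/5 · 0.75 = 0.15, 1/5 · 0.77778 = 0.15556, 1/5 · 0 = 0, 1/5 · 0.015152 = 0.0030303; with total 0.41573.
By Bayes' rule, P(bowl E | data) = (0.0030303) / (0.41573) = 0.0072891.

0.007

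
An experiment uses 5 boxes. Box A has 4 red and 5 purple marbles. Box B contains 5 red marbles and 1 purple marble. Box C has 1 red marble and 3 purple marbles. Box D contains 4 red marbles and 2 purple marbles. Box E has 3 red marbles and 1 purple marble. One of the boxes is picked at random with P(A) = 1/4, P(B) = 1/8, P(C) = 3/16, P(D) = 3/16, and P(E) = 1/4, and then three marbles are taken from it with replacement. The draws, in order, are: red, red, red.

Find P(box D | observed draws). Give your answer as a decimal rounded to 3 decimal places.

The likelihood of the observed sequence under each hypothesis: P(data | box A) = (4/9)(4/9)(4/9) = 0.087791; P(data | box B) = (5/6)(5/6)(5/6) = 0.5787; P(data | box C) = (1/4)(1/4)(1/4) = 0.015625; P(data | box D) = (4/6)(4/6)(4/6) = 0.2963; P(data | box E) = (3/4)(3/4)(3/4) = 0.42188.
Multiplying each by its prior: 1/4 · 0.087791 = 0.021948, 1/8 · 0.5787 = 0.072338, 3/16 · 0.015625 = 0.0029297, 3/16 · 0.2963 = 0.055556, 1/4 · 0.42188 = 0.10547; summing to 0.25824.
By Bayes' rule, P(box D | data) = (0.055556) / (0.25824) = 0.21513.

0.215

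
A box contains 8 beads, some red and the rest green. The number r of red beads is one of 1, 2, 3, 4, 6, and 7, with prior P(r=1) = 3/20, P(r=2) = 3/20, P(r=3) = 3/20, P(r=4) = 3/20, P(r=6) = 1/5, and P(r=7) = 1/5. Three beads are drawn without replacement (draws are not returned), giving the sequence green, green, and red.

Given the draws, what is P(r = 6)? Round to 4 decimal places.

0.0708

Compute the likelihood of the observed sequence for each case: P(data | r = 1) = (7/8)(6/7)(1/6) = 0.125; P(data | r = 2) = (6/8)(5/7)(2/6) = 0.17857; P(data | r = 3) = (5/8)(4/7)(3/6) = 0.17857; P(data | r = 4) = (4/8)(3/7)(4/6) = 0.14286; P(data | r = 6) = (2/8)(1/7)(6/6) = 0.035714; P(data | r = 7) = (1/8)(0/7) = 0.
Weighting by the prior gives 3/20 · 0.125 = 0.01875, 3/20 · 0.17857 = 0.026786, 3/20 · 0.17857 = 0.026786, 3/20 · 0.14286 = 0.021429, 1/5 · 0.035714 = 0.0071429, 1/5 · 0 = 0; these sum to 0.10089.
Therefore the posterior P(r = 6 | data) = (0.0071429) / (0.10089) = 0.070796.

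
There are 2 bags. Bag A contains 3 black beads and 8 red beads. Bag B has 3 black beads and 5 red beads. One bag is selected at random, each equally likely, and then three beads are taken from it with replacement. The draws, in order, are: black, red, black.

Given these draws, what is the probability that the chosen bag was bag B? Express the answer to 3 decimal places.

For each hypothesis, P(data | H) works out to: P(data | bag A) = (3/11)(8/11)(3/11) = 0.054095; P(data | bag B) = (3/8)(5/8)(3/8) = 0.087891.
Weighting by the prior gives 1/2 · 0.054095 = 0.027047, 1/2 · 0.087891 = 0.043945; these sum to 0.070993.
Therefore the posterior P(bag B | data) = (0.043945) / (0.070993) = 0.61901.

0.619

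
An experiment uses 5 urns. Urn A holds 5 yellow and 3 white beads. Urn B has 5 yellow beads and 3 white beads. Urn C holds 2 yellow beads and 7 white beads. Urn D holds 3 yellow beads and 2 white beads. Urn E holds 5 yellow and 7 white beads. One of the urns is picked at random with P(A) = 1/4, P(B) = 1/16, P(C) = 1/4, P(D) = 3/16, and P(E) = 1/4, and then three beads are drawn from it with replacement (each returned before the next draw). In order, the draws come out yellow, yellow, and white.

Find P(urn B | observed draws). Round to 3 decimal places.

0.085

For each hypothesis, P(data | H) works out to: P(data | urn A) = (5/8)(5/8)(3/8) = 0.14648; P(data | urn B) = (5/8)(5/8)(3/8) = 0.14648; P(data | urn C) = (2/9)(2/9)(7/9) = 0.038409; P(data | urn D) = (3/5)(3/5)(2/5) = 0.144; P(data | urn E) = (5/12)(5/12)(7/12) = 0.10127.
The prior-weighted likelihoods are 1/4 · 0.14648 = 0.036621, 1/16 · 0.14648 = 0.0091553, 1/4 · 0.038409 = 0.0096022, 3/16 · 0.144 = 0.027, 1/4 · 0.10127 = 0.025318; summing to 0.1077.
So P(urn B | data) = (0.0091553) / (0.1077) = 0.08501.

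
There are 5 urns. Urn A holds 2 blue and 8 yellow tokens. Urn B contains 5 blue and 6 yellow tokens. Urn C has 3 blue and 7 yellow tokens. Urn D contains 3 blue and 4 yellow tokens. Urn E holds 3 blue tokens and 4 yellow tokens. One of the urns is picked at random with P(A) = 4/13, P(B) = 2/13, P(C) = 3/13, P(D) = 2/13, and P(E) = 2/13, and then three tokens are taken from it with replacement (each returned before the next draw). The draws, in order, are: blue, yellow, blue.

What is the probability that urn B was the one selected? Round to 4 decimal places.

0.2342

The likelihood of the observed sequence under each hypothesis: P(data | urn A) = (2/10)(8/10)(2/10) = 0.032; P(data | urn B) = (5/11)(6/11)(5/11) = 0.1127; P(data | urn C) = (3/10)(7/10)(3/10) = 0.063; P(data | urn D) = (3/7)(4/7)(3/7) = 0.10496; P(data | urn E) = (3/7)(4/7)(3/7) = 0.10496.
The prior-weighted likelihoods are 4/13 · 0.032 = 0.0098462, 2/13 · 0.1127 = 0.017338, 3/13 · 0.063 = 0.014538, 2/13 · 0.10496 = 0.016147, 2/13 · 0.10496 = 0.016147; summing to 0.074017.
Hence P(urn B | data) = (0.017338) / (0.074017) = 0.23424.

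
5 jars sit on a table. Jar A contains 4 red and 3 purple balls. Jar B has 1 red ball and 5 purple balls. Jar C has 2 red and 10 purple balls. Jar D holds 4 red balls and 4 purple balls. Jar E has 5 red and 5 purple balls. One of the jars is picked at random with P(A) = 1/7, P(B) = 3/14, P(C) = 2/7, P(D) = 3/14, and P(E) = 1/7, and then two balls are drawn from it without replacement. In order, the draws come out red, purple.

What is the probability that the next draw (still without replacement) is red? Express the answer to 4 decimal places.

Under each hypothesis, the probability of the observed sequence is: P(data | jar A) = (4/7)(3/6) = 0.28571; P(data | jar B) = (1/6)(5/5) = 0.16667; P(data | jar C) = (2/12)(10/11) = 0.15152; P(data | jar D) = (4/8)(4/7) = 0.28571; P(data | jar E) = (5/10)(5/9) = 0.27778.
The prior-weighted likelihoods are 1/7 · 0.28571 = 0.040816, 3/14 · 0.16667 = 0.035714, 2/7 · 0.15152 = 0.04329, 3/14 · 0.28571 = 0.061224, 1/7 · 0.27778 = 0.039683; with total 0.22073.
Dividing through by the total gives posterior P(jar A | data) = 0.18492, P(jar B | data) = 0.1618, P(jar C | data) = 0.19612, P(jar D | data) = 0.27738, P(jar E | data) = 0.17978.
So P(red next | data) = Σ P(red next | H) P(H | data) = (3/5)(0.18492) + (0)(0.1618) + (1/10)(0.19612) + (1/2)(0.27738) + (1/2)(0.17978) = 0.35914.

0.3591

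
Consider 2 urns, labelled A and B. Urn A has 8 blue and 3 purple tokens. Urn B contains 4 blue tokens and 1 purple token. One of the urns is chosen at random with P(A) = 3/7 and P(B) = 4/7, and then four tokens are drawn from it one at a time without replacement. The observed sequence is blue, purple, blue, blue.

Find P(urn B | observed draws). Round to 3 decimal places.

0.677

The likelihood of the observed sequence under each hypothesis: P(data | urn A) = (8/11)(3/10)(7/9)(6/8) = 7/55; P(data | urn B) = (4/5)(1/4)(3/3)(2/2) = 1/5.
Weighting by the prior gives 3/7 · 7/55 = 3/55, 4/7 · 1/5 = 4/35; summing to 13/77.
By Bayes' rule, P(urn B | data) = (4/35) / (13/77) = 44/65.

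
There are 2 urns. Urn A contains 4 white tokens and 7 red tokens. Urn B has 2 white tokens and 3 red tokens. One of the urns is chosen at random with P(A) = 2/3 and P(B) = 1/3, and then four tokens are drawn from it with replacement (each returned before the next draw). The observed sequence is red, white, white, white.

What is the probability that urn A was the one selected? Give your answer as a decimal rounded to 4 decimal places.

0.6145

Under each hypothesis, the probability of the observed sequence is: P(data | urn A) = (7/11)(4/11)(4/11)(4/11) = 0.030599; P(data | urn B) = (3/5)(2/5)(2/5)(2/5) = 0.0384.
Multiplying each by its prior: 2/3 · 0.030599 = 0.020399, 1/3 · 0.0384 = 0.0128; with total 0.033199.
Hence P(urn A | data) = (0.020399) / (0.033199) = 0.61445.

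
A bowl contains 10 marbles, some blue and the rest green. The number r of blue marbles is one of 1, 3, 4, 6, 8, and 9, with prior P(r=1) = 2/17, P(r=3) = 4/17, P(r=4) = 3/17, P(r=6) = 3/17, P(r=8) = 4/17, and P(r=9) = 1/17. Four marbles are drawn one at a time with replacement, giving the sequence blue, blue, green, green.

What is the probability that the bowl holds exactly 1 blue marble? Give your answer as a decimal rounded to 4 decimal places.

0.0250

Compute the likelihood of the observed sequence for each case: P(data | r = 1) = (1/10)(1/10)(9/10)(9/10) = 0.0081; P(data | r = 3) = (3/10)(3/10)(7/10)(7/10) = 0.0441; P(data | r = 4) = (4/10)(4/10)(6/10)(6/10) = 0.0576; P(data | r = 6) = (6/10)(6/10)(4/10)(4/10) = 0.0576; P(data | r = 8) = (8/10)(8/10)(2/10)(2/10) = 0.0256; P(data | r = 9) = (9/10)(9/10)(1/10)(1/10) = 0.0081.
Weighting by the prior gives 2/17 · 0.0081 = 0.00095294, 4/17 · 0.0441 = 0.010376, 3/17 · 0.0576 = 0.010165, 3/17 · 0.0576 = 0.010165, 4/17 · 0.0256 = 0.0060235, 1/17 · 0.0081 = 0.00047647; these sum to 0.038159.
Hence P(r = 1 | data) = (0.00095294) / (0.038159) = 0.024973.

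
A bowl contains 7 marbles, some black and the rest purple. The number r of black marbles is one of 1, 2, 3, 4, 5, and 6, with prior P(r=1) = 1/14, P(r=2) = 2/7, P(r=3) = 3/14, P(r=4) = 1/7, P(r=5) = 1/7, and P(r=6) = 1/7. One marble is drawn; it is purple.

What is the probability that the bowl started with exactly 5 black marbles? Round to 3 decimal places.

0.080

Compute the likelihood of this draw for each case: P(data | r = 1) = (6/7) = 6/7; P(data | r = 2) = (5/7) = 5/7; P(data | r = 3) = (4/7) = 4/7; P(data | r = 4) = (3/7) = 3/7; P(data | r = 5) = (2/7) = 2/7; P(data | r = 6) = (1/7) = 1/7.
Weighting by the prior gives 1/14 · 6/7 = 3/49, 2/7 · 5/7 = 10/49, 3/14 · 4/7 = 6/49, 1/7 · 3/7 = 3/49, 1/7 · 2/7 = 2/49, 1/7 · 1/7 = 1/49; these sum to 25/49.
By Bayes' rule, P(r = 5 | data) = (2/49) / (25/49) = 2/25.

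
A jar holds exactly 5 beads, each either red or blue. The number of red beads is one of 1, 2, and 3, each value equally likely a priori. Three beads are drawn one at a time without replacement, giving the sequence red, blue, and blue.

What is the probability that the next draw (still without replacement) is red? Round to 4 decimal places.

0.4000

For each hypothesis, P(data | H) works out to: P(data | r = 1) = (1/5)(4/4)(3/3) = 1/5; P(data | r = 2) = (2/5)(3/4)(2/3) = 1/5; P(data | r = 3) = (3/5)(2/4)(1/3) = 1/10.
Weighting by the prior gives 1/3 · 1/5 = 1/15, 1/3 · 1/5 = 1/15, 1/3 · 1/10 = 1/30; these sum to 1/6.
The posterior is then P(r = 1 | data) = 2/5, P(r = 2 | data) = 2/5, P(r = 3 | data) = 1/5.
Averaging over the posterior, P(red next | data) = (0)(2/5) + (1/2)(2/5) + (1)(1/5) = 2/5.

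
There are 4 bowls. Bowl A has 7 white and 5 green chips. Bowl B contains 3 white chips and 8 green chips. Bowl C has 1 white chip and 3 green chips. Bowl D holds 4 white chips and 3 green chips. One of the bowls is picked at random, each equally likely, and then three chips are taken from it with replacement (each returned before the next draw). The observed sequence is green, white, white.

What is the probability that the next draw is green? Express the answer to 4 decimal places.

Under each hypothesis, the probability of the observed sequence is: P(data | bowl A) = (5/12)(7/12)(7/12) = 0.14178; P(data | bowl B) = (8/11)(3/11)(3/11) = 0.054095; P(data | bowl C) = (3/4)(1/4)(1/4) = 0.046875; P(data | bowl D) = (3/7)(4/7)(4/7) = 0.13994.
The prior-weighted likelihoods are 1/4 · 0.14178 = 0.035446, 1/4 · 0.054095 = 0.013524, 1/4 · 0.046875 = 0.011719, 1/4 · 0.13994 = 0.034985; these sum to 0.095673.
The posterior is then P(bowl A | data) = 0.37049, P(bowl B | data) = 0.14135, P(bowl C | data) = 0.12249, P(bowl D | data) = 0.36568.
So P(green next | data) = Σ P(green next | H) P(H | data) = (5/12)(0.37049) + (8/11)(0.14135) + (3/4)(0.12249) + (3/7)(0.36568) = 0.50575.

0.5058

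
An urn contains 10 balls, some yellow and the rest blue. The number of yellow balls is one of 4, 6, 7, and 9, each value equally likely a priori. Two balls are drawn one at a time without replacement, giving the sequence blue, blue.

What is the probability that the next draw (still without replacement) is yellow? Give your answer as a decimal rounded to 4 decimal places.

0.6094

Compute the likelihood of the observed sequence for each case: P(data | r = 4) = (6/10)(5/9) = 1/3; P(data | r = 6) = (4/10)(3/9) = 2/15; P(data | r = 7) = (3/10)(2/9) = 1/15; P(data | r = 9) = (1/10)(0/9) = 0.
The prior-weighted likelihoods are 1/4 · 1/3 = 1/12, 1/4 · 2/15 = 1/30, 1/4 · 1/15 = 1/60, 1/4 · 0 = 0; these sum to 2/15.
The posterior is then P(r = 4 | data) = 5/8, P(r = 6 | data) = 1/4, P(r = 7 | data) = 1/8, P(r = 9 | data) = 0.
The predictive probability is P(yellow next | data) = (1/2)(5/8) + (3/4)(1/4) + (7/8)(1/8) = 39/64.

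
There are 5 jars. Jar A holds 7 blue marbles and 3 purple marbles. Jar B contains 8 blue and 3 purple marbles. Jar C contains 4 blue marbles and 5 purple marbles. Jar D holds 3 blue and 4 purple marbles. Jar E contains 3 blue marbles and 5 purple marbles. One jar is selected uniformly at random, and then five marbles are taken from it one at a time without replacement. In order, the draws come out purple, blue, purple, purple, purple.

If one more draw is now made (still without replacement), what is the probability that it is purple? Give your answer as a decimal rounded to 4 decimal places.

Under each hypothesis, the probability of the observed sequence is: P(data | jar A) = (3/10)(7/9)(2/8)(1/7)(0/6) = 0; P(data | jar B) = (3/11)(8/10)(2/9)(1/8)(0/7) = 0; P(data | jar C) = (5/9)(4/8)(4/7)(3/6)(2/5) = 0.031746; P(data | jar D) = (4/7)(3/6)(3/5)(2/4)(1/3) = 0.028571; P(data | jar E) = (5/8)(3/7)(4/6)(3/5)(2/4) = 0.053571.
Multiplying each by its prior: 1/5 · 0 = 0, 1/5 · 0 = 0, 1/5 · 0.031746 = 0.0063492, 1/5 · 0.028571 = 0.0057143, 1/5 · 0.053571 = 0.010714; summing to 0.022778.
The posterior is then P(jar A | data) = 0, P(jar B | data) = 0, P(jar C | data) = 0.27875, P(jar D | data) = 0.25087, P(jar E | data) = 0.47038.
Averaging over the posterior, P(purple next | data) = (1/4)(0.27875) + (0)(0.25087) + (1/3)(0.47038) = 0.22648.

0.2265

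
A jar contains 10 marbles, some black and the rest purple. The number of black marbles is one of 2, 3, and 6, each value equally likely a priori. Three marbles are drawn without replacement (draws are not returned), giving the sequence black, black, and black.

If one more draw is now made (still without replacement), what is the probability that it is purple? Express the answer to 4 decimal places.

Compute the likelihood of the observed sequence for each case: P(data | r = 2) = (2/10)(1/9)(0/8) = 0; P(data | r = 3) = (3/10)(2/9)(1/8) = 1/120; P(data | r = 6) = (6/10)(5/9)(4/8) = 1/6.
The prior-weighted likelihoods are 1/3 · 0 = 0, 1/3 · 1/120 = 1/360, 1/3 · 1/6 = 1/18; summing to 7/120.
Normalising, the posterior is P(r = 2 | data) = 0, P(r = 3 | data) = 1/21, P(r = 6 | data) = 20/21.
So P(purple next | data) = Σ P(purple next | H) P(H | data) = (1)(1/21) + (4/7)(20/21) = 29/49.

0.5918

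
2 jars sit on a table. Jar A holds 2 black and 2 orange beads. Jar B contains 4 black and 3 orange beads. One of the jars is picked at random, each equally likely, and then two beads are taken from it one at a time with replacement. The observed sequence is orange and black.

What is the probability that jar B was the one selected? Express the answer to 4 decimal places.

The likelihood of the observed sequence under each hypothesis: P(data | jar A) = (2/4)(2/4) = 1/4; P(data | jar B) = (3/7)(4/7) = 12/49.
Weighting by the prior gives 1/2 · 1/4 = 1/8, 1/2 · 12/49 = 6/49; summing to 97/392.
By Bayes' rule, P(jar B | data) = (6/49) / (97/392) = 48/97.

0.4948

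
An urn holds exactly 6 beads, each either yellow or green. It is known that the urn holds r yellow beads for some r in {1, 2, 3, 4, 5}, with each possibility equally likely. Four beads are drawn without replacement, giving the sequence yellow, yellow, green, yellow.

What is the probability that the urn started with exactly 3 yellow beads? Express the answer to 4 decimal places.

For each hypothesis, P(data | H) works out to: P(data | r = 1) = (1/6)(0/5) = 0; P(data | r = 2) = (2/6)(1/5)(4/4)(0/3) = 0; P(data | r = 3) = (3/6)(2/5)(3/4)(1/3) = 1/20; P(data | r = 4) = (4/6)(3/5)(2/4)(2/3) = 2/15; P(data | r = 5) = (5/6)(4/5)(1/4)(3/3) = 1/6.
Weighting by the prior gives 1/5 · 0 = 0, 1/5 · 0 = 0, 1/5 · 1/20 = 1/100, 1/5 · 2/15 = 2/75, 1/5 · 1/6 = 1/30; summing to 7/100.
So P(r = 3 | data) = (1/100) / (7/100) = 1/7.

0.1429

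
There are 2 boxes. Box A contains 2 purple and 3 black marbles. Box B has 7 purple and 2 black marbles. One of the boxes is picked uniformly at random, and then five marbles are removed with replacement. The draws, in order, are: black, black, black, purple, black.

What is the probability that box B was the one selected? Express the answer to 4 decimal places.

Compute the likelihood of the observed sequence for each case: P(data | box A) = (3/5)(3/5)(3/5)(2/5)(3/5) = 0.05184; P(data | box B) = (2/9)(2/9)(2/9)(7/9)(2/9) = 0.0018967.
Multiplying each by its prior: 1/2 · 0.05184 = 0.02592, 1/2 · 0.0018967 = 0.00094836; with total 0.026868.
So P(box B | data) = (0.00094836) / (0.026868) = 0.035297.

0.0353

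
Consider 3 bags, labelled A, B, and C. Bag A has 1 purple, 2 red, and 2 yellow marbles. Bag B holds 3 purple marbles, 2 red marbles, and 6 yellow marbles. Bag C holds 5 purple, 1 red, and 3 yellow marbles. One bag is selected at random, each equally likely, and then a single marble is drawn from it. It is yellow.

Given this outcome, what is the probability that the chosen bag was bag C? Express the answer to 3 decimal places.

For each hypothesis, P(data | H) works out to: P(data | bag A) = (2/5) = 2/5; P(data | bag B) = (6/11) = 6/11; P(data | bag C) = (3/9) = 1/3.
The prior-weighted likelihoods are 1/3 · 2/5 = 2/15, 1/3 · 6/11 = 2/11, 1/3 · 1/3 = 1/9; with total 211/495.
Hence P(bag C | data) = (1/9) / (211/495) = 55/211.

0.261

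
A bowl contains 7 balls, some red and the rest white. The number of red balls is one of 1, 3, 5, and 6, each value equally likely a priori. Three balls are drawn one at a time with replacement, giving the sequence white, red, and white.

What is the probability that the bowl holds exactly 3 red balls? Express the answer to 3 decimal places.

The likelihood of the observed sequence under each hypothesis: P(data | r = 1) = (6/7)(1/7)(6/7) = 36/343; P(data | r = 3) = (4/7)(3/7)(4/7) = 48/343; P(data | r = 5) = (2/7)(5/7)(2/7) = 20/343; P(data | r = 6) = (1/7)(6/7)(1/7) = 6/343.
Weighting by the prior gives 1/4 · 36/343 = 9/343, 1/4 · 48/343 = 12/343, 1/4 · 20/343 = 5/343, 1/4 · 6/343 = 3/686; these sum to 55/686.
So P(r = 3 | data) = (12/343) / (55/686) = 24/55.

0.436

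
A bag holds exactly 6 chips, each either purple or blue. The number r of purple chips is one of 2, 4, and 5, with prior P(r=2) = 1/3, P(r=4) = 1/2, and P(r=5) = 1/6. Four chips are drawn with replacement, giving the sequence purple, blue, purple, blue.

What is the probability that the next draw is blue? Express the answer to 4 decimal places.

0.4449

For each hypothesis, P(data | H) works out to: P(data | r = 2) = (2/6)(4/6)(2/6)(4/6) = 0.049383; P(data | r = 4) = (4/6)(2/6)(4/6)(2/6) = 0.049383; P(data | r = 5) = (5/6)(1/6)(5/6)(1/6) = 0.01929.
The prior-weighted likelihoods are 1/3 · 0.049383 = 0.016461, 1/2 · 0.049383 = 0.024691, 1/6 · 0.01929 = 0.003215; with total 0.044367.
Normalising, the posterior is P(r = 2 | data) = 0.37101, P(r = 4 | data) = 0.55652, P(r = 5 | data) = 0.072464.
The predictive probability is P(blue next | data) = (2/3)(0.37101) + (1/3)(0.55652) + (1/6)(0.072464) = 0.44493.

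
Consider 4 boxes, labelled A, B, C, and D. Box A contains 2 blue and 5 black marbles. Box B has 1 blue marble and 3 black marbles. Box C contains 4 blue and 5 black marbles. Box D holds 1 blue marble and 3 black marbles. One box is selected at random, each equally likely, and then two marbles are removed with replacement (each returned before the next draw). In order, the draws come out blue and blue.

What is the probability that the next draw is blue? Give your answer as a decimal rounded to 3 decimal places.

Compute the likelihood of the observed sequence for each case: P(data | box A) = (2/7)(2/7) = 0.081633; P(data | box B) = (1/4)(1/4) = 0.0625; P(data | box C) = (4/9)(4/9) = 0.19753; P(data | box D) = (1/4)(1/4) = 0.0625.
Weighting by the prior gives 1/4 · 0.081633 = 0.020408, 1/4 · 0.0625 = 0.015625, 1/4 · 0.19753 = 0.049383, 1/4 · 0.0625 = 0.015625; with total 0.10104.
Dividing through by the total gives posterior P(box A | data) = 0.20198, P(box B | data) = 0.15464, P(box C | data) = 0.48874, P(box D | data) = 0.15464.
So P(blue next | data) = Σ P(blue next | H) P(H | data) = (2/7)(0.20198) + (1/4)(0.15464) + (4/9)(0.48874) + (1/4)(0.15464) = 0.35225.

0.352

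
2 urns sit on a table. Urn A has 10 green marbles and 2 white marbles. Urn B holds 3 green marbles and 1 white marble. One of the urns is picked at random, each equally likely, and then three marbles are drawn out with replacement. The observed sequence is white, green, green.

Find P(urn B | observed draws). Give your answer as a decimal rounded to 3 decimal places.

0.549

Compute the likelihood of the observed sequence for each case: P(data | urn A) = (2/12)(10/12)(10/12) = 0.11574; P(data | urn B) = (1/4)(3/4)(3/4) = 0.14062.
Weighting by the prior gives 1/2 · 0.11574 = 0.05787, 1/2 · 0.14062 = 0.070312; these sum to 0.12818.
So P(urn B | data) = (0.070312) / (0.12818) = 0.54853.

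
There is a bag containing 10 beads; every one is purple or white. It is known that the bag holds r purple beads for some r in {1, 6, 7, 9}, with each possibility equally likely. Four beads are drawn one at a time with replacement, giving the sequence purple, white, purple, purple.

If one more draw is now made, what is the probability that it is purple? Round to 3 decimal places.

0.721

Under each hypothesis, the probability of the observed sequence is: P(data | r = 1) = (1/10)(9/10)(1/10)(1/10) = 0.0009; P(data | r = 6) = (6/10)(4/10)(6/10)(6/10) = 0.0864; P(data | r = 7) = (7/10)(3/10)(7/10)(7/10) = 0.1029; P(data | r = 9) = (9/10)(1/10)(9/10)(9/10) = 0.0729.
Multiplying each by its prior: 1/4 · 0.0009 = 0.000225, 1/4 · 0.0864 = 0.0216, 1/4 · 0.1029 = 0.025725, 1/4 · 0.0729 = 0.018225; summing to 0.065775.
Normalising, the posterior is P(r = 1 | data) = 0.0034208, P(r = 6 | data) = 0.32839, P(r = 7 | data) = 0.39111, P(r = 9 | data) = 0.27708.
The predictive probability is P(purple next | data) = (1/10)(0.0034208) + (3/5)(0.32839) + (7/10)(0.39111) + (9/10)(0.27708) = 0.72052.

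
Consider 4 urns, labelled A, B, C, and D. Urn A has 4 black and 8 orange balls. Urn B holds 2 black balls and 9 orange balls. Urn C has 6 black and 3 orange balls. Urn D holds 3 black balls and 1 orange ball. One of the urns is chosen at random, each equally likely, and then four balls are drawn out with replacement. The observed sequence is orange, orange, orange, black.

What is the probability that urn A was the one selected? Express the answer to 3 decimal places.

For each hypothesis, P(data | H) works out to: P(data | urn A) = (8/12)(8/12)(8/12)(4/12) = 0.098765; P(data | urn B) = (9/11)(9/11)(9/11)(2/11) = 0.099583; P(data | urn C) = (3/9)(3/9)(3/9)(6/9) = 0.024691; P(data | urn D) = (1/4)(1/4)(1/4)(3/4) = 0.011719.
Weighting by the prior gives 1/4 · 0.098765 = 0.024691, 1/4 · 0.099583 = 0.024896, 1/4 · 0.024691 = 0.0061728, 1/4 · 0.011719 = 0.0029297; with total 0.05869.
Hence P(urn A | data) = (0.024691) / (0.05869) = 0.42071.

0.421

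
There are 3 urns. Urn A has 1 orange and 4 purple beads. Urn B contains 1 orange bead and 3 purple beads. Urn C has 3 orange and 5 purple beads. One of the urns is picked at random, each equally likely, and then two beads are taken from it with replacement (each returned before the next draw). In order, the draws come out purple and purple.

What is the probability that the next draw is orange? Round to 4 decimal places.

Under each hypothesis, the probability of the observed sequence is: P(data | urn A) = (4/5)(4/5) = 0.64; P(data | urn B) = (3/4)(3/4) = 0.5625; P(data | urn C) = (5/8)(5/8) = 0.39062.
Weighting by the prior gives 1/3 · 0.64 = 0.21333, 1/3 · 0.5625 = 0.1875, 1/3 · 0.39062 = 0.13021; these sum to 0.53104.
Dividing through by the total gives posterior P(urn A | data) = 0.40173, P(urn B | data) = 0.35308, P(urn C | data) = 0.24519.
Averaging over the posterior, P(orange next | data) = (1/5)(0.40173) + (1/4)(0.35308) + (3/8)(0.24519) = 0.26056.

0.2606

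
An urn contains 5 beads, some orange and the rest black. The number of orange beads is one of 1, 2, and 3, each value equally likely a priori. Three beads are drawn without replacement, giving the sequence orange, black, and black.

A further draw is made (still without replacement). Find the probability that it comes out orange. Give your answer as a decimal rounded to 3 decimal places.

0.400

Under each hypothesis, the probability of the observed sequence is: P(data | r = 1) = (1/5)(4/4)(3/3) = 1/5; P(data | r = 2) = (2/5)(3/4)(2/3) = 1/5; P(data | r = 3) = (3/5)(2/4)(1/3) = 1/10.
The prior-weighted likelihoods are 1/3 · 1/5 = 1/15, 1/3 · 1/5 = 1/15, 1/3 · 1/10 = 1/30; summing to 1/6.
The posterior is then P(r = 1 | data) = 2/5, P(r = 2 | data) = 2/5, P(r = 3 | data) = 1/5.
So P(orange next | data) = Σ P(orange next | H) P(H | data) = (0)(2/5) + (1/2)(2/5) + (1)(1/5) = 2/5.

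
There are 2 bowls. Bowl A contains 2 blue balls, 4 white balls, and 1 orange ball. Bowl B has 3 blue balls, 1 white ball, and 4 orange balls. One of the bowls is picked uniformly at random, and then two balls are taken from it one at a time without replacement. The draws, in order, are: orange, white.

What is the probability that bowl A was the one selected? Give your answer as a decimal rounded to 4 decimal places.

For each hypothesis, P(data | H) works out to: P(data | bowl A) = (1/7)(4/6) = 2/21; P(data | bowl B) = (4/8)(1/7) = 1/14.
Multiplying each by its prior: 1/2 · 2/21 = 1/21, 1/2 · 1/14 = 1/28; summing to 1/12.
Hence P(bowl A | data) = (1/21) / (1/12) = 4/7.

0.5714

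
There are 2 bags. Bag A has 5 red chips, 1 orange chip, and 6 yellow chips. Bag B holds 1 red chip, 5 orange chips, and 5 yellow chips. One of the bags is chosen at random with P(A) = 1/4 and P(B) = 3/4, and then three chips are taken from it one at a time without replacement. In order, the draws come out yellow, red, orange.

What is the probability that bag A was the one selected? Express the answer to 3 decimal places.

0.231

Under each hypothesis, the probability of the observed sequence is: P(data | bag A) = (6/12)(5/11)(1/10) = 1/44; P(data | bag B) = (5/11)(1/10)(5/9) = 5/198.
Weighting by the prior gives 1/4 · 1/44 = 1/176, 3/4 · 5/198 = 5/264; summing to 13/528.
So P(bag A | data) = (1/176) / (13/528) = 3/13.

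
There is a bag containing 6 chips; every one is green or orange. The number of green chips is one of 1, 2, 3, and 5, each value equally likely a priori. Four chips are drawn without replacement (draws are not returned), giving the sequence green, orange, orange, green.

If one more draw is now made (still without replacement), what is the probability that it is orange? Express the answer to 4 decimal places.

0.7000

Compute the likelihood of the observed sequence for each case: P(data | r = 1) = (1/6)(5/5)(4/4)(0/3) = 0; P(data | r = 2) = (2/6)(4/5)(3/4)(1/3) = 1/15; P(data | r = 3) = (3/6)(3/5)(2/4)(2/3) = 1/10; P(data | r = 5) = (5/6)(1/5)(0/4) = 0.
Multiplying each by its prior: 1/4 · 0 = 0, 1/4 · 1/15 = 1/60, 1/4 · 1/10 = 1/40, 1/4 · 0 = 0; summing to 1/24.
Dividing through by the total gives posterior P(r = 1 | data) = 0, P(r = 2 | data) = 2/5, P(r = 3 | data) = 3/5, P(r = 5 | data) = 0.
The predictive probability is P(orange next | data) = (1)(2/5) + (1/2)(3/5) = 7/10.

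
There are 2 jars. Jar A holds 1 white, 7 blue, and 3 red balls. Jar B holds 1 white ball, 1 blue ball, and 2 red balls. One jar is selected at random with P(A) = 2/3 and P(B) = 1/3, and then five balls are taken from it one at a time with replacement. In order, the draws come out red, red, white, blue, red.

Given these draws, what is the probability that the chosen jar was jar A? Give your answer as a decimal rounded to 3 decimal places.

0.231

Compute the likelihood of the observed sequence for each case: P(data | jar A) = (3/11)(3/11)(1/11)(7/11)(3/11) = 0.0011735; P(data | jar B) = (2/4)(2/4)(1/4)(1/4)(2/4) = 0.0078125.
Weighting by the prior gives 2/3 · 0.0011735 = 0.00078236, 1/3 · 0.0078125 = 0.0026042; summing to 0.0033865.
Hence P(jar A | data) = (0.00078236) / (0.0033865) = 0.23102.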